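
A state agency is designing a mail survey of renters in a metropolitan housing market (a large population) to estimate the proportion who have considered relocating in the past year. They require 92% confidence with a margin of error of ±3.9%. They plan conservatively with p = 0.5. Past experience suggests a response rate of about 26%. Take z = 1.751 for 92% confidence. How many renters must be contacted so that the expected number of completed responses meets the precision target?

Completed interviews needed: n₀ = 1.751² × 0.2500 / 0.039² ≈ 503.94 → 504.
At a 26% response rate, contacts needed = 504 / 0.26 ≈ 1938.46 → 1939.

1939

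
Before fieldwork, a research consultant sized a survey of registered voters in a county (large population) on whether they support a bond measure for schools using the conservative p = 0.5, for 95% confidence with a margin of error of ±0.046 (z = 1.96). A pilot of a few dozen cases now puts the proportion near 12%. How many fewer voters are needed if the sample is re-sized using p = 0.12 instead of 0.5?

262

Conservative (p = 0.5): n = 1.96² × 0.25 / 0.046² ≈ 453.88 → 454.
Using p = 0.12: p(1−p) = 0.1056, so n = 1.96² × 0.1056 / 0.046² ≈ 191.72 → 192.
Reduction: 454 − 192 = 262.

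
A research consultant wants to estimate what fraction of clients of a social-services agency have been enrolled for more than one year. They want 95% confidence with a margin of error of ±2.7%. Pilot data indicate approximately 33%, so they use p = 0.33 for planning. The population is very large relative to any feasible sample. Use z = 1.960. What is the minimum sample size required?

1166

With p = 0.33, p(1−p) = 0.2211.
n = z²·p(1−p)/E² = 1.960² × 0.2211 / 0.027² = 3.8416 × 0.2211 / 0.000729 ≈ 1165.13.
Rounding up gives n = 1166.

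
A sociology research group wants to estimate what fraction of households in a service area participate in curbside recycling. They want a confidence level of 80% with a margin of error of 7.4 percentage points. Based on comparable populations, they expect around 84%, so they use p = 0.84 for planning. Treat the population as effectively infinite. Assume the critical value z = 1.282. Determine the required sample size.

With p = 0.84, p(1−p) = 0.1344.
n = z²·p(1−p)/E² = 1.282² × 0.1344 / 0.074² = 1.6435 × 0.1344 / 0.005476 ≈ 40.34.
Rounding up gives n = 41.

41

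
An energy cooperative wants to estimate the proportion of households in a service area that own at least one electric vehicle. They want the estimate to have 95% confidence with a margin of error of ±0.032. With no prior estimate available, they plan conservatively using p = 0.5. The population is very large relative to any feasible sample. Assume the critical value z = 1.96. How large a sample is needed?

With p = 0.5, p(1−p) = 0.25.
n = z²·p(1−p)/E² = 1.96² × 0.2500 / 0.032² = 3.8416 × 0.2500 / 0.001024 ≈ 937.89.
Rounding up gives n = 938.

938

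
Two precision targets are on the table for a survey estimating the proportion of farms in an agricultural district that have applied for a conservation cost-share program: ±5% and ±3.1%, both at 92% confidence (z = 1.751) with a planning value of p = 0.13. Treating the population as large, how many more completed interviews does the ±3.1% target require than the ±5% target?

At ±5%: n = 1.751² × 0.1131 / 0.050² ≈ 138.71 → 139.
At ±3.1%: n = 1.751² × 0.1131 / 0.031² ≈ 360.84 → 361.
Additional respondents: 361 − 139 = 222.

222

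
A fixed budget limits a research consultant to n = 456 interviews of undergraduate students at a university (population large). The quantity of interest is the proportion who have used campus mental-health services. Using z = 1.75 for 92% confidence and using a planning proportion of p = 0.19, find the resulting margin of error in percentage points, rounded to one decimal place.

3.2

SE(p̂) = √[p(1−p)/n] = √[0.1539/456] = 0.01837.
E = z × SE = 1.75 × 0.01837 = 0.03215, or 3.2 percentage points.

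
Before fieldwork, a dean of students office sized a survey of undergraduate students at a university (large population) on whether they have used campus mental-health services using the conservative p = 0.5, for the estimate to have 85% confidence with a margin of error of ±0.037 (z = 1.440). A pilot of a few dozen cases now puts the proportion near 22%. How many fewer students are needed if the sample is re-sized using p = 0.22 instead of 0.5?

119

Conservative (p = 0.5): n = 1.440² × 0.25 / 0.037² ≈ 378.67 → 379.
Using p = 0.22: p(1−p) = 0.1716, so n = 1.440² × 0.1716 / 0.037² ≈ 259.92 → 260.
Reduction: 379 − 260 = 119.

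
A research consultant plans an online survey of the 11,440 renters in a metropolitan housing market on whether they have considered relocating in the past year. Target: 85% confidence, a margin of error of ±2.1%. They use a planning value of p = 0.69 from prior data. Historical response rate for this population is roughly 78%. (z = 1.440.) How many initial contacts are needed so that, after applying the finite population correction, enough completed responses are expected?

1186

Completed interviews needed (unadjusted): n₀ = 1.440² × 0.2139 / 0.021² ≈ 1005.77 → 1006.
FPC for N = 11,440: n = 1006 / (1 + 1005/11440) = 1006 / 1.0878 ≈ 924.76 → 925.
At a 78% response rate, contacts needed = 925 / 0.78 ≈ 1185.90 → 1186.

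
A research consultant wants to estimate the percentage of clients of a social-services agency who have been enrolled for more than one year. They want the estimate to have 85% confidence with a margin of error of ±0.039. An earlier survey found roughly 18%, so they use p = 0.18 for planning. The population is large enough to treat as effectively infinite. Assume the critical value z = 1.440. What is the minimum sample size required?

202

With p = 0.18, p(1−p) = 0.1476.
n = z²·p(1−p)/E² = 1.440² × 0.1476 / 0.039² = 2.0736 × 0.1476 / 0.001521 ≈ 201.23.
Rounding up gives n = 202.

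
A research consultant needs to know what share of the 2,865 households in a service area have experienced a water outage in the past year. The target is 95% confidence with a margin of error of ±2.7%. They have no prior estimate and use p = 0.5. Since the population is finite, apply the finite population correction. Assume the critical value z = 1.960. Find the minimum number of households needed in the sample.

Unadjusted: n₀ = 1.960² × 0.50 × 0.50 / 0.027² ≈ 1317.42, so n₀ = 1318.
Finite population correction with N = 2,865: n = n₀ / (1 + (n₀−1)/N) = 1318 / (1 + 1317/2865) = 1318 / 1.4597 ≈ 902.93.
Rounding up, n = 903.

903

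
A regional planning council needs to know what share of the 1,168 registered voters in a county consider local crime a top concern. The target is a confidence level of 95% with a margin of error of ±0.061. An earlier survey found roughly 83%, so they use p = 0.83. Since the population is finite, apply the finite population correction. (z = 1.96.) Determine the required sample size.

Unadjusted: n₀ = 1.96² × 0.83 × 0.17 / 0.061² ≈ 145.67, so n₀ = 146.
Finite population correction with N = 1,168: n = n₀ / (1 + (n₀−1)/N) = 146 / (1 + 145/1168) = 146 / 1.1241 ≈ 129.88.
Rounding up, n = 130.

130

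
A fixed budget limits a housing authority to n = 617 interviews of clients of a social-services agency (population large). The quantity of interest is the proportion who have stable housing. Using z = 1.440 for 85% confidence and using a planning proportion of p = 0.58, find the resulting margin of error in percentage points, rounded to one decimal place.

SE(p̂) = √[p(1−p)/n] = √[0.2436/617] = 0.01987.
E = z × SE = 1.440 × 0.01987 = 0.02861, or 2.9 percentage points.

2.9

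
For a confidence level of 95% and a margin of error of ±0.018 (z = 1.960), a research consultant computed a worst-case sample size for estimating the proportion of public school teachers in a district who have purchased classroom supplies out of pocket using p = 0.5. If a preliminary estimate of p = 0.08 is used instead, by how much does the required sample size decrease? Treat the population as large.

2092

Conservative (p = 0.5): n = 1.960² × 0.25 / 0.018² ≈ 2964.20 → 2965.
Using p = 0.08: p(1−p) = 0.0736, so n = 1.960² × 0.0736 / 0.018² ≈ 872.66 → 873.
Reduction: 2965 − 873 = 2092.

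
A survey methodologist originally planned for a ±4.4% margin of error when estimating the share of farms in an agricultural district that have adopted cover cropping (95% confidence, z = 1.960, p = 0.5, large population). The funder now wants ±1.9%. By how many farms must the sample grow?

2164

At ±4.4%: n = 1.960² × 0.2500 / 0.044² ≈ 496.07 → 497.
At ±1.9%: n = 1.960² × 0.2500 / 0.019² ≈ 2660.39 → 2661.
Additional respondents: 2661 − 497 = 2164.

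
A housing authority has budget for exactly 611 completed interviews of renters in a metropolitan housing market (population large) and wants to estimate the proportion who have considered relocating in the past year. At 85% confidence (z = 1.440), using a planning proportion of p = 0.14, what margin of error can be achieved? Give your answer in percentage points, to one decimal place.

2.0

SE(p̂) = √[p(1−p)/n] = √[0.1204/611] = 0.01404.
E = z × SE = 1.440 × 0.01404 = 0.02021, or 2.0 percentage points.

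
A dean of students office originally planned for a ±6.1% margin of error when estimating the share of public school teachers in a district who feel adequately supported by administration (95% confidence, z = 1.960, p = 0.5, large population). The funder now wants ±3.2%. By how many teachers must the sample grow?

679

At ±6.1%: n = 1.960² × 0.2500 / 0.061² ≈ 258.10 → 259.
At ±3.2%: n = 1.960² × 0.2500 / 0.032² ≈ 937.89 → 938.
Additional respondents: 938 − 259 = 679.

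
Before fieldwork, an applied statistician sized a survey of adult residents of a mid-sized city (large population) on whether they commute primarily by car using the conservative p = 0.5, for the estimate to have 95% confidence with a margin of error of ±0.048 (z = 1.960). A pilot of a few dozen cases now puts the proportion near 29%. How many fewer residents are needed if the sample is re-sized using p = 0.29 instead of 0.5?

73

Conservative (p = 0.5): n = 1.960² × 0.25 / 0.048² ≈ 416.84 → 417.
Using p = 0.29: p(1−p) = 0.2059, so n = 1.960² × 0.2059 / 0.048² ≈ 343.31 → 344.
Reduction: 417 − 344 = 73.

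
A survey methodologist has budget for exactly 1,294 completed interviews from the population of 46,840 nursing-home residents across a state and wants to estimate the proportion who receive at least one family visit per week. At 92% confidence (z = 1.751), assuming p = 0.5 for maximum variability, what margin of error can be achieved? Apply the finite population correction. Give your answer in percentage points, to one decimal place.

2.4

Finite-population factor: (N−n)/(N−1) = (46840−1294)/(46840−1) = 0.9724.
SE(p̂) = √[p(1−p)/n · (N−n)/(N−1)] = √[0.2500/1294 × 0.9724] = 0.01371.
E = z × SE = 1.751 × 0.01371 = 0.02400 ≈ 2.4 percentage points.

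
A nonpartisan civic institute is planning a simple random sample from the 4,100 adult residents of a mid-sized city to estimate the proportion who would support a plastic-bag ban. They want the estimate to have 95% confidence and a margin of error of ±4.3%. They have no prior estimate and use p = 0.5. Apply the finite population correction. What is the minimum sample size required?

For 95% confidence, z = 1.960.
Unadjusted: n₀ = 1.960² × 0.50 × 0.50 / 0.043² ≈ 519.42, so n₀ = 520.
Finite population correction with N = 4,100: n = n₀ / (1 + (n₀−1)/N) = 520 / (1 + 519/4100) = 520 / 1.1266 ≈ 461.57.
Rounding up, n = 462.

462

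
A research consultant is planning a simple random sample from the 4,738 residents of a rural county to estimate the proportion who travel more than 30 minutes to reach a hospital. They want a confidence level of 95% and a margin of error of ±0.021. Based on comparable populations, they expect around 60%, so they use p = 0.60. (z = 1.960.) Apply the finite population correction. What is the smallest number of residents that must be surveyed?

Unadjusted: n₀ = 1.960² × 0.60 × 0.40 / 0.021² ≈ 2090.67, so n₀ = 2091.
Finite population correction with N = 4,738: n = n₀ / (1 + (n₀−1)/N) = 2091 / (1 + 2090/4738) = 2091 / 1.4411 ≈ 1450.96.
Rounding up, n = 1451.

1451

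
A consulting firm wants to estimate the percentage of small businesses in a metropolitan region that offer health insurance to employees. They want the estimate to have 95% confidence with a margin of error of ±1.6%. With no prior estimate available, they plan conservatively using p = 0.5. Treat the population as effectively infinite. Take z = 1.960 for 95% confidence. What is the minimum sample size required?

3752

With p = 0.5, p(1−p) = 0.25.
n = z²·p(1−p)/E² = 1.960² × 0.2500 / 0.016² = 3.8416 × 0.2500 / 0.000256 ≈ 3751.56.
Rounding up gives n = 3752.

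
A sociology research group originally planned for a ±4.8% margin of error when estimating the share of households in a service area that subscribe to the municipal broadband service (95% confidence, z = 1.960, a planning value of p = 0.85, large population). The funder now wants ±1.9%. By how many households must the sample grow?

At ±4.8%: n = 1.960² × 0.1275 / 0.048² ≈ 212.59 → 213.
At ±1.9%: n = 1.960² × 0.1275 / 0.019² ≈ 1356.80 → 1357.
Additional respondents: 1357 − 213 = 1144.

1144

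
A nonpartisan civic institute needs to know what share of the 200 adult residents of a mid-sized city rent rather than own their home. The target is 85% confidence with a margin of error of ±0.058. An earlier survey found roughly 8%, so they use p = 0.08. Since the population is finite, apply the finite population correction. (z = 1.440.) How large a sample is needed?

38

Unadjusted: n₀ = 1.440² × 0.08 × 0.92 / 0.058² ≈ 45.37, so n₀ = 46.
Finite population correction with N = 200: n = n₀ / (1 + (n₀−1)/N) = 46 / (1 + 45/200) = 46 / 1.2250 ≈ 37.55.
Rounding up, n = 38.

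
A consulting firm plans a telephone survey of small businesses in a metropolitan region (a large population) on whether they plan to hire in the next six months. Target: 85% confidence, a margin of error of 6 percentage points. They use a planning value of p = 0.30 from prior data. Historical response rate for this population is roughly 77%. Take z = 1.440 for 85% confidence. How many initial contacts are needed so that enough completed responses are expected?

158

Completed interviews needed: n₀ = 1.440² × 0.2100 / 0.060² ≈ 120.96 → 121.
At a 77% response rate, contacts needed = 121 / 0.77 ≈ 157.14 → 158.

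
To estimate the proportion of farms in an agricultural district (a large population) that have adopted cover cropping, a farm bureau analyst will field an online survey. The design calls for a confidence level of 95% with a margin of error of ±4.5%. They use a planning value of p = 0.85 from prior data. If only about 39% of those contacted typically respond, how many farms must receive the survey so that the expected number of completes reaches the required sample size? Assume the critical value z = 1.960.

621

Completed interviews needed: n₀ = 1.960² × 0.1275 / 0.045² ≈ 241.88 → 242.
At a 39% response rate, contacts needed = 242 / 0.39 ≈ 620.51 → 621.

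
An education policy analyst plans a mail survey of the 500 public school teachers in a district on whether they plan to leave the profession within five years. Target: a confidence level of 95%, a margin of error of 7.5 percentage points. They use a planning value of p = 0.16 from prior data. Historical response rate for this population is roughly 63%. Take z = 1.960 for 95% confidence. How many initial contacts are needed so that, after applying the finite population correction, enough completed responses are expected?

Completed interviews needed (unadjusted): n₀ = 1.960² × 0.1344 / 0.075² ≈ 91.79 → 92.
FPC for N = 500: n = 92 / (1 + 91/500) = 92 / 1.1820 ≈ 77.83 → 78.
At a 63% response rate, contacts needed = 78 / 0.63 ≈ 123.81 → 124.

124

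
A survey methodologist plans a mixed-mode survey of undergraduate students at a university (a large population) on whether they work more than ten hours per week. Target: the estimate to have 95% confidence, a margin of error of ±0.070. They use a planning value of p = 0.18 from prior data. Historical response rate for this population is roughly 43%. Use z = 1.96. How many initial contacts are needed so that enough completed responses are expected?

270

Completed interviews needed: n₀ = 1.96² × 0.1476 / 0.070² ≈ 115.72 → 116.
At a 43% response rate, contacts needed = 116 / 0.43 ≈ 269.77 → 270.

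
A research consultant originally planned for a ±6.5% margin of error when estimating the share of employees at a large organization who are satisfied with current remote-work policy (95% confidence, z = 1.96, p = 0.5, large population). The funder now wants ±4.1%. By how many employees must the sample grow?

344

At ±6.5%: n = 1.96² × 0.2500 / 0.065² ≈ 227.31 → 228.
At ±4.1%: n = 1.96² × 0.2500 / 0.041² ≈ 571.33 → 572.
Additional respondents: 572 − 228 = 344.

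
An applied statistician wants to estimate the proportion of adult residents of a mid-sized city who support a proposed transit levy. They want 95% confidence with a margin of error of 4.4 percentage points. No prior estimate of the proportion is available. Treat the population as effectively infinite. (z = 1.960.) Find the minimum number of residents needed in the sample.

497

With no prior estimate, use p = 0.5, giving p(1−p) = 0.25.
n = z²·p(1−p)/E² = 1.960² × 0.2500 / 0.044² = 3.8416 × 0.2500 / 0.001936 ≈ 496.07.
Rounding up gives n = 497.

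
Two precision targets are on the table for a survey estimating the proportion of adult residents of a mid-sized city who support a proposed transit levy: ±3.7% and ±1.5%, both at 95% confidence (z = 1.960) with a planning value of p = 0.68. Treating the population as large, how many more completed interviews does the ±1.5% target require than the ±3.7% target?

3105

At ±3.7%: n = 1.960² × 0.2176 / 0.037² ≈ 610.62 → 611.
At ±1.5%: n = 1.960² × 0.2176 / 0.015² ≈ 3715.25 → 3716.
Additional respondents: 3716 − 611 = 3105.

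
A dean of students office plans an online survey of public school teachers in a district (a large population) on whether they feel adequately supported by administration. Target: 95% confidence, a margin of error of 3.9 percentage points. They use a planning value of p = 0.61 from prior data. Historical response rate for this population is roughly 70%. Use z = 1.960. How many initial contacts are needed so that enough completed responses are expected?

Completed interviews needed: n₀ = 1.960² × 0.2379 / 0.039² ≈ 600.87 → 601.
At a 70% response rate, contacts needed = 601 / 0.70 ≈ 858.57 → 859.

859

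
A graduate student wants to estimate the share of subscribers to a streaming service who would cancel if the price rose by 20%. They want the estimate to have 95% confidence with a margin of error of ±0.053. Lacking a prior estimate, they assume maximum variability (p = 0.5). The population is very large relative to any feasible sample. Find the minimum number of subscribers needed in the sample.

For 95% confidence, z = 1.96.
With p = 0.5, p(1−p) = 0.25.
n = z²·p(1−p)/E² = 1.96² × 0.2500 / 0.053² = 3.8416 × 0.2500 / 0.002809 ≈ 341.90.
Rounding up gives n = 342.

342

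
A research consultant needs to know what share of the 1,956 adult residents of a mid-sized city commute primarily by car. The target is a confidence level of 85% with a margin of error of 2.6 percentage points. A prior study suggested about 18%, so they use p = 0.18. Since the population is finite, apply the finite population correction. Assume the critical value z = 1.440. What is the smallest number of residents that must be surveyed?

Unadjusted: n₀ = 1.440² × 0.18 × 0.82 / 0.026² ≈ 452.76, so n₀ = 453.
Finite population correction with N = 1,956: n = n₀ / (1 + (n₀−1)/N) = 453 / (1 + 452/1956) = 453 / 1.2311 ≈ 367.97.
Rounding up, n = 368.

368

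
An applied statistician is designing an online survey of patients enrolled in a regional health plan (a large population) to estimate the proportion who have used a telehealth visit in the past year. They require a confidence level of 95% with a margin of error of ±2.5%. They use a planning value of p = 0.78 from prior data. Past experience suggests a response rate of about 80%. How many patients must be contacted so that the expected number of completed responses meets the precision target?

1319

For 95% confidence, z = 1.960.
Completed interviews needed: n₀ = 1.960² × 0.1716 / 0.025² ≈ 1054.75 → 1055.
At an 80% response rate, contacts needed = 1055 / 0.80 ≈ 1318.75 → 1319.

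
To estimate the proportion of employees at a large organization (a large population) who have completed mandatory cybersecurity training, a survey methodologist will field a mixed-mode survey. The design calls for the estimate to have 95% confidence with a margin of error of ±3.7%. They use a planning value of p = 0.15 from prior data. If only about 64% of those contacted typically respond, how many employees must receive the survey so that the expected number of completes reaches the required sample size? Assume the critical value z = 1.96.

560

Completed interviews needed: n₀ = 1.96² × 0.1275 / 0.037² ≈ 357.78 → 358.
At a 64% response rate, contacts needed = 358 / 0.64 ≈ 559.38 → 560.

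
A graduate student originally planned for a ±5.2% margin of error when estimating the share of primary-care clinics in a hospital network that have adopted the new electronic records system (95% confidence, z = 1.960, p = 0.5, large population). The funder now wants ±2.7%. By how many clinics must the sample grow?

At ±5.2%: n = 1.960² × 0.2500 / 0.052² ≈ 355.18 → 356.
At ±2.7%: n = 1.960² × 0.2500 / 0.027² ≈ 1317.42 → 1318.
Additional respondents: 1318 − 356 = 962.

962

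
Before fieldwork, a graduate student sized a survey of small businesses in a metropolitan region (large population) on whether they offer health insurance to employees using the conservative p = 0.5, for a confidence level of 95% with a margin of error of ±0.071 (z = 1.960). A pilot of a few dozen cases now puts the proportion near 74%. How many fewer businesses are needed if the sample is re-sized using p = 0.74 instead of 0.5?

Conservative (p = 0.5): n = 1.960² × 0.25 / 0.071² ≈ 190.52 → 191.
Using p = 0.74: p(1−p) = 0.1924, so n = 1.960² × 0.1924 / 0.071² ≈ 146.62 → 147.
Reduction: 191 − 147 = 44.

44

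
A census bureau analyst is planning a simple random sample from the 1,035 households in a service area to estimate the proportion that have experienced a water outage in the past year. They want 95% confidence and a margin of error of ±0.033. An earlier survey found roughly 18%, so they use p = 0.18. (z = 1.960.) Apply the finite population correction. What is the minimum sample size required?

Unadjusted: n₀ = 1.960² × 0.18 × 0.82 / 0.033² ≈ 520.68, so n₀ = 521.
Finite population correction with N = 1,035: n = n₀ / (1 + (n₀−1)/N) = 521 / (1 + 520/1035) = 521 / 1.5024 ≈ 346.77.
Rounding up, n = 347.

347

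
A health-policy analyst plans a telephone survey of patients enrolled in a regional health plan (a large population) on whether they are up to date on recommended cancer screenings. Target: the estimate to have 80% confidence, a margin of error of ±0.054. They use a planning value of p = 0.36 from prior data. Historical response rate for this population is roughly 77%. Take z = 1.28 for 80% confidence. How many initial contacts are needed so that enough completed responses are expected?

Completed interviews needed: n₀ = 1.28² × 0.2304 / 0.054² ≈ 129.45 → 130.
At a 77% response rate, contacts needed = 130 / 0.77 ≈ 168.83 → 169.

169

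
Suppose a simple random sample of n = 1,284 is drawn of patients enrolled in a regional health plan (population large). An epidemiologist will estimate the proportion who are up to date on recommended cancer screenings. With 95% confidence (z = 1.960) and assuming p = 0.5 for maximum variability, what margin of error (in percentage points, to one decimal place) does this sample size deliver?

SE(p̂) = √[p(1−p)/n] = √[0.2500/1284] = 0.01395.
E = z × SE = 1.960 × 0.01395 = 0.02735, or 2.7 percentage points.

2.7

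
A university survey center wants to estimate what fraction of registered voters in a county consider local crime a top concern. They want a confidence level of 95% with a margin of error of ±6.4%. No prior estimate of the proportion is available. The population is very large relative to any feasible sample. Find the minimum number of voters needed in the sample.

For 95% confidence, z = 1.960.
With no prior estimate, use p = 0.5, giving p(1−p) = 0.25.
n = z²·p(1−p)/E² = 1.960² × 0.2500 / 0.064² = 3.8416 × 0.2500 / 0.004096 ≈ 234.47.
Rounding up gives n = 235.

235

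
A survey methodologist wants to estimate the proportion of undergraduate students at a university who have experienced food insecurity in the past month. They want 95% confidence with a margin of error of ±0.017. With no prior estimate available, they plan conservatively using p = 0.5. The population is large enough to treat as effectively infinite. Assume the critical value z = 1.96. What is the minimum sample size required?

3324

With p = 0.5, p(1−p) = 0.25.
n = z²·p(1−p)/E² = 1.96² × 0.2500 / 0.017² = 3.8416 × 0.2500 / 0.000289 ≈ 3323.18.
Rounding up gives n = 3324.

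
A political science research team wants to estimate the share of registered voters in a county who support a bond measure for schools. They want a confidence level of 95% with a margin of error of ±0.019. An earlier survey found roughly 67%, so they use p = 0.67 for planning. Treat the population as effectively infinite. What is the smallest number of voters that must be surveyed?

2353

For 95% confidence, z = 1.96.
With p = 0.67, p(1−p) = 0.2211.
n = z²·p(1−p)/E² = 1.96² × 0.2211 / 0.019² = 3.8416 × 0.2211 / 0.000361 ≈ 2352.85.
Rounding up gives n = 2353.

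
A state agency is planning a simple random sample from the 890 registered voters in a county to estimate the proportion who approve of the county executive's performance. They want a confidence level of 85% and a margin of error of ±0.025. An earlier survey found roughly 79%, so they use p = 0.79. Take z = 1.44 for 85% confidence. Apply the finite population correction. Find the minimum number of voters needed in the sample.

Unadjusted: n₀ = 1.44² × 0.79 × 0.21 / 0.025² ≈ 550.42, so n₀ = 551.
Finite population correction with N = 890: n = n₀ / (1 + (n₀−1)/N) = 551 / (1 + 550/890) = 551 / 1.6180 ≈ 340.55.
Rounding up, n = 341.

341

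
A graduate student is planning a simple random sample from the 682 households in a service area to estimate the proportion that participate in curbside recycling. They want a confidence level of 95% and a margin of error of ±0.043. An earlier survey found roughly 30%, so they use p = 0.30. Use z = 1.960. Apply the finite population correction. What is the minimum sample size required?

Unadjusted: n₀ = 1.960² × 0.30 × 0.70 / 0.043² ≈ 436.31, so n₀ = 437.
Finite population correction with N = 682: n = n₀ / (1 + (n₀−1)/N) = 437 / (1 + 436/682) = 437 / 1.6393 ≈ 266.58.
Rounding up, n = 267.

267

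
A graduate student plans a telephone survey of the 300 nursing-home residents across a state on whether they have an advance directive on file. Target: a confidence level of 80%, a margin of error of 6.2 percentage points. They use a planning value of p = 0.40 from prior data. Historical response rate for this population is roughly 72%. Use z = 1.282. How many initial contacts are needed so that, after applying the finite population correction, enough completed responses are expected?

Completed interviews needed (unadjusted): n₀ = 1.282² × 0.2400 / 0.062² ≈ 102.61 → 103.
FPC for N = 300: n = 103 / (1 + 102/300) = 103 / 1.3400 ≈ 76.87 → 77.
At a 72% response rate, contacts needed = 77 / 0.72 ≈ 106.94 → 107.

107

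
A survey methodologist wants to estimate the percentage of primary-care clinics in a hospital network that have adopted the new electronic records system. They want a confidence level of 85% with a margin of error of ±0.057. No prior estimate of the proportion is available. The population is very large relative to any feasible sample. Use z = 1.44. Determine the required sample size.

With no prior estimate, use p = 0.5, giving p(1−p) = 0.25.
n = z²·p(1−p)/E² = 1.44² × 0.2500 / 0.057² = 2.0736 × 0.2500 / 0.003249 ≈ 159.56.
Rounding up gives n = 160.

160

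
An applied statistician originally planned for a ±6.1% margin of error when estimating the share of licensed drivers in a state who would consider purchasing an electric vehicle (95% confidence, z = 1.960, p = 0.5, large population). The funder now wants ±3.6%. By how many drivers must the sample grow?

At ±6.1%: n = 1.960² × 0.2500 / 0.061² ≈ 258.10 → 259.
At ±3.6%: n = 1.960² × 0.2500 / 0.036² ≈ 741.05 → 742.
Additional respondents: 742 − 259 = 483.

483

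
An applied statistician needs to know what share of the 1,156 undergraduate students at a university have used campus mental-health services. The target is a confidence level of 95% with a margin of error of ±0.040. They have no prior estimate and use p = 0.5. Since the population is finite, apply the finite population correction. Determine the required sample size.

For 95% confidence, z = 1.96.
Unadjusted: n₀ = 1.96² × 0.50 × 0.50 / 0.040² ≈ 600.25, so n₀ = 601.
Finite population correction with N = 1,156: n = n₀ / (1 + (n₀−1)/N) = 601 / (1 + 600/1156) = 601 / 1.5190 ≈ 395.65.
Rounding up, n = 396.

396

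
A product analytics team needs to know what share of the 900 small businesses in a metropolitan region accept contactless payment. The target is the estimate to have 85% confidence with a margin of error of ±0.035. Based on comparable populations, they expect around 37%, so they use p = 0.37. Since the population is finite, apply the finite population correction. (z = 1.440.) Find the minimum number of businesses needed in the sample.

Unadjusted: n₀ = 1.440² × 0.37 × 0.63 / 0.035² ≈ 394.58, so n₀ = 395.
Finite population correction with N = 900: n = n₀ / (1 + (n₀−1)/N) = 395 / (1 + 394/900) = 395 / 1.4378 ≈ 274.73.
Rounding up, n = 275.

275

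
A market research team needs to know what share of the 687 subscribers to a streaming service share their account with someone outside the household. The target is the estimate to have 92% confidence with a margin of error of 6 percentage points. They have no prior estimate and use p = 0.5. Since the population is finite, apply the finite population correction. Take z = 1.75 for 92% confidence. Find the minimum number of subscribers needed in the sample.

163

Unadjusted: n₀ = 1.75² × 0.50 × 0.50 / 0.060² ≈ 212.67, so n₀ = 213.
Finite population correction with N = 687: n = n₀ / (1 + (n₀−1)/N) = 213 / (1 + 212/687) = 213 / 1.3086 ≈ 162.77.
Rounding up, n = 163.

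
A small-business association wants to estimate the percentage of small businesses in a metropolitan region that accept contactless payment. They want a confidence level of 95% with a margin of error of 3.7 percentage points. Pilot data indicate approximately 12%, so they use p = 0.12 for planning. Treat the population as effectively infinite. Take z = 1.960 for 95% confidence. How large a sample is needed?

With p = 0.12, p(1−p) = 0.1056.
n = z²·p(1−p)/E² = 1.960² × 0.1056 / 0.037² = 3.8416 × 0.1056 / 0.001369 ≈ 296.33.
Rounding up gives n = 297.

297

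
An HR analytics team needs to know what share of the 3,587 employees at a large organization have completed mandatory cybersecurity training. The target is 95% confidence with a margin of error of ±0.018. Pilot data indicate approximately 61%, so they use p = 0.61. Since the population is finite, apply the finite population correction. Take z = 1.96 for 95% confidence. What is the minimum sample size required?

Unadjusted: n₀ = 1.96² × 0.61 × 0.39 / 0.018² ≈ 2820.73, so n₀ = 2821.
Finite population correction with N = 3,587: n = n₀ / (1 + (n₀−1)/N) = 2821 / (1 + 2820/3587) = 2821 / 1.7862 ≈ 1579.35.
Rounding up, n = 1580.

1580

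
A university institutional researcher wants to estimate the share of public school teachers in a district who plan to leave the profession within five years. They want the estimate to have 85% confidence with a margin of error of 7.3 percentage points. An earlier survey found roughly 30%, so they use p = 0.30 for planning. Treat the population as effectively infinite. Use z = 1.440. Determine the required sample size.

With p = 0.30, p(1−p) = 0.2100.
n = z²·p(1−p)/E² = 1.440² × 0.2100 / 0.073² = 2.0736 × 0.2100 / 0.005329 ≈ 81.71.
Rounding up gives n = 82.

82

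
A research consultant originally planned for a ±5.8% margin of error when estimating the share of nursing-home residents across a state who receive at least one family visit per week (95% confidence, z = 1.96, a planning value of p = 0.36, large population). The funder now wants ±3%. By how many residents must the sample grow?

At ±5.8%: n = 1.96² × 0.2304 / 0.058² ≈ 263.11 → 264.
At ±3%: n = 1.96² × 0.2304 / 0.030² ≈ 983.45 → 984.
Additional respondents: 984 − 264 = 720.

720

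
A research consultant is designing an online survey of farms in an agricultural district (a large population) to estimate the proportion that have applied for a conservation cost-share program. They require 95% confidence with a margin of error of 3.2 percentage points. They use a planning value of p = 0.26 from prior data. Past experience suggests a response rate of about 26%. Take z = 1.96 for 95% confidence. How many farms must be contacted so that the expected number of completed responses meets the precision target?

2777

Completed interviews needed: n₀ = 1.96² × 0.1924 / 0.032² ≈ 721.80 → 722.
At a 26% response rate, contacts needed = 722 / 0.26 ≈ 2776.92 → 2777.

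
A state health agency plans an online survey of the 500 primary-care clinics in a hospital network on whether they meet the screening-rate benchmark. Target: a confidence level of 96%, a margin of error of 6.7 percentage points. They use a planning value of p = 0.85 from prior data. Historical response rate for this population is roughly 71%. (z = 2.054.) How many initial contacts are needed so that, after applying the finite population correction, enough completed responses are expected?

137

Completed interviews needed (unadjusted): n₀ = 2.054² × 0.1275 / 0.067² ≈ 119.83 → 120.
FPC for N = 500: n = 120 / (1 + 119/500) = 120 / 1.2380 ≈ 96.93 → 97.
At a 71% response rate, contacts needed = 97 / 0.71 ≈ 136.62 → 137.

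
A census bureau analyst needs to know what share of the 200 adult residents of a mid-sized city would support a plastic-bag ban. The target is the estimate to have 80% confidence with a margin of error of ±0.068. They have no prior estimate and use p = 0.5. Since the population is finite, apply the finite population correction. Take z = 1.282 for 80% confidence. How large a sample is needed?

Unadjusted: n₀ = 1.282² × 0.50 × 0.50 / 0.068² ≈ 88.86, so n₀ = 89.
Finite population correction with N = 200: n = n₀ / (1 + (n₀−1)/N) = 89 / (1 + 88/200) = 89 / 1.4400 ≈ 61.81.
Rounding up, n = 62.

62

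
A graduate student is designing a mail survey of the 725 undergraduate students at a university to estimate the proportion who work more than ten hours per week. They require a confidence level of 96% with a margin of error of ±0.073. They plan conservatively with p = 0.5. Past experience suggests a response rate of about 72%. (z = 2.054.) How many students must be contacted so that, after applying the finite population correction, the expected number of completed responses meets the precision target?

217

Completed interviews needed (unadjusted): n₀ = 2.054² × 0.2500 / 0.073² ≈ 197.92 → 198.
FPC for N = 725: n = 198 / (1 + 197/725) = 198 / 1.2717 ≈ 155.69 → 156.
At a 72% response rate, contacts needed = 156 / 0.72 ≈ 216.67 → 217.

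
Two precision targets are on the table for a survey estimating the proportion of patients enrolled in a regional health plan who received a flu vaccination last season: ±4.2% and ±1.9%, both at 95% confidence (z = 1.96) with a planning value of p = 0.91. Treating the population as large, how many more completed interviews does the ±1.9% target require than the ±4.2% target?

At ±4.2%: n = 1.96² × 0.0819 / 0.042² ≈ 178.36 → 179.
At ±1.9%: n = 1.96² × 0.0819 / 0.019² ≈ 871.54 → 872.
Additional respondents: 872 − 179 = 693.

693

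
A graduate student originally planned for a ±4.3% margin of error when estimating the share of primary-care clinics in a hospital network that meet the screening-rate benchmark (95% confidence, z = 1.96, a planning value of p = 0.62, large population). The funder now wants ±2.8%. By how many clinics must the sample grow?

665

At ±4.3%: n = 1.96² × 0.2356 / 0.043² ≈ 489.50 → 490.
At ±2.8%: n = 1.96² × 0.2356 / 0.028² ≈ 1154.44 → 1155.
Additional respondents: 1155 − 490 = 665.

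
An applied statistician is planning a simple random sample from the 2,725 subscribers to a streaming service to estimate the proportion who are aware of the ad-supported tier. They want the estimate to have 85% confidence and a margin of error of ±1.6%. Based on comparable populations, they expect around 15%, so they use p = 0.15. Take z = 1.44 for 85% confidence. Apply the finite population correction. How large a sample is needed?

Unadjusted: n₀ = 1.44² × 0.15 × 0.85 / 0.016² ≈ 1032.75, so n₀ = 1033.
Finite population correction with N = 2,725: n = n₀ / (1 + (n₀−1)/N) = 1033 / (1 + 1032/2725) = 1033 / 1.3787 ≈ 749.25.
Rounding up, n = 750.

750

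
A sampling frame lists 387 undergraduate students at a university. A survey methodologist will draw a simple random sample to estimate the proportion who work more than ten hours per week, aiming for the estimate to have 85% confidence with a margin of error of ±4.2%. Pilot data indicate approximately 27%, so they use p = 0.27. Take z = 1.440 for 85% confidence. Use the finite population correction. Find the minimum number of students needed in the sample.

Unadjusted: n₀ = 1.440² × 0.27 × 0.73 / 0.042² ≈ 231.69, so n₀ = 232.
Finite population correction with N = 387: n = n₀ / (1 + (n₀−1)/N) = 232 / (1 + 231/387) = 232 / 1.5969 ≈ 145.28.
Rounding up, n = 146.

146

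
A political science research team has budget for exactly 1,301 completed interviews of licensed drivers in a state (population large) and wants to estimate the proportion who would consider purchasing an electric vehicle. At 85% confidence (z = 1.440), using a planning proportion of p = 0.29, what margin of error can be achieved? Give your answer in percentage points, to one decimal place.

1.8

SE(p̂) = √[p(1−p)/n] = √[0.2059/1301] = 0.01258.
E = z × SE = 1.440 × 0.01258 = 0.01812, or 1.8 percentage points.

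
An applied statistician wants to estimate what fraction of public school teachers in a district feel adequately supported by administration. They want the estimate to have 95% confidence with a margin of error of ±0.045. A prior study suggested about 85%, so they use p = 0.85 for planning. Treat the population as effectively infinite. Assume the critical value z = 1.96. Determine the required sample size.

242

With p = 0.85, p(1−p) = 0.1275.
n = z²·p(1−p)/E² = 1.96² × 0.1275 / 0.045² = 3.8416 × 0.1275 / 0.002025 ≈ 241.88.
Rounding up gives n = 242.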